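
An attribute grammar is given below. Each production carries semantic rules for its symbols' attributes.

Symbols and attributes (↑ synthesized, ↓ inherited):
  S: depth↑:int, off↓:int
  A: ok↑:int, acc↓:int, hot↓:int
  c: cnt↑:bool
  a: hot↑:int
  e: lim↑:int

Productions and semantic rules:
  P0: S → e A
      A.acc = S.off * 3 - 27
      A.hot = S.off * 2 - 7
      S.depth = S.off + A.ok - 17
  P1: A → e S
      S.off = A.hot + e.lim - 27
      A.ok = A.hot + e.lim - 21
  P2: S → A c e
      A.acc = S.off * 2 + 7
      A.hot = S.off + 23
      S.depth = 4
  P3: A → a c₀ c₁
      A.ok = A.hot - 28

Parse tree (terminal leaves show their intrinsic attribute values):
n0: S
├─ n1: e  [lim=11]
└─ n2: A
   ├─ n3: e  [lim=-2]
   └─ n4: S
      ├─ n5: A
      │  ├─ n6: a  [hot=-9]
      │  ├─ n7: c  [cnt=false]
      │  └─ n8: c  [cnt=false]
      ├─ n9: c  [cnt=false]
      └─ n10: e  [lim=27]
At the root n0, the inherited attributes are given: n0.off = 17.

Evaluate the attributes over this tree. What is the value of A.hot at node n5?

1. n0.off = 17  [given at root]
2. n1.lim = 11  [terminal]
3. n2.acc = 24  [S.off * 3 - 27]
4. n2.hot = 27  [S.off * 2 - 7]
5. n3.lim = -2  [terminal]
6. n4.off = -2  [A.hot + e.lim - 27]
7. n5.acc = 3  [S.off * 2 + 7]
8. n5.hot = 21  [S.off + 23]
9. n6.hot = -9  [terminal]
10. n7.cnt = false  [terminal]
11. n8.cnt = false  [terminal]
12. n5.ok = -7  [A.hot - 28]
13. n9.cnt = false  [terminal]
14. n10.lim = 27  [terminal]
15. n4.depth = 4  [4]
16. n2.ok = 4  [A.hot + e.lim - 21]
17. n0.depth = 4  [S.off + A.ok - 17]

21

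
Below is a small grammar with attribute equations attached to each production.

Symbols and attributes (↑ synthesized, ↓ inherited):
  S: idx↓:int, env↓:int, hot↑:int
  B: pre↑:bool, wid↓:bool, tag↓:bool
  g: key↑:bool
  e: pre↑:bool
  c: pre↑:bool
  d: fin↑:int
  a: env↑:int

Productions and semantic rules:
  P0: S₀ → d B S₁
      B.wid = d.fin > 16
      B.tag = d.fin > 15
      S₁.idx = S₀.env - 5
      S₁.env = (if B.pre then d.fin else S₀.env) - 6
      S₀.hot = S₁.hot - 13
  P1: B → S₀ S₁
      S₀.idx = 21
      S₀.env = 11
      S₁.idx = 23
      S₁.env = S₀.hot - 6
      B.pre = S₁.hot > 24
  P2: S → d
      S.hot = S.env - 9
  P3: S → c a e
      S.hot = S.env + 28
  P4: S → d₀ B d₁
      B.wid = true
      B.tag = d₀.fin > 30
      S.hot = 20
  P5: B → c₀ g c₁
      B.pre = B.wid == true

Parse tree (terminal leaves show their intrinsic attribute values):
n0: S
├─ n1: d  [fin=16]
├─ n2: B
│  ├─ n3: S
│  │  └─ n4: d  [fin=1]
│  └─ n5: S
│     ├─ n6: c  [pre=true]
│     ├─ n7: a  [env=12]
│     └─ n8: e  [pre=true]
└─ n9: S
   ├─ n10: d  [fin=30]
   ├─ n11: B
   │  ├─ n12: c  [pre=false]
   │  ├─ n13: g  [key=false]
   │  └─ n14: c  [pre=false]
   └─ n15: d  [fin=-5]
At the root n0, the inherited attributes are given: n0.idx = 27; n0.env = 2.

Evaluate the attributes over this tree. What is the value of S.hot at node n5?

24

1. n0.idx = 27  [given at root]
2. n0.env = 2  [given at root]
3. n1.fin = 16  [terminal]
4. n2.wid = false  [d.fin > 16]
5. n2.tag = true  [d.fin > 15]
6. n3.idx = 21  [21]
7. n3.env = 11  [11]
8. n4.fin = 1  [terminal]
9. n3.hot = 2  [S.env - 9]
10. n5.idx = 23  [23]
11. n5.env = -4  [S₀.hot - 6]
12. n6.pre = true  [terminal]
13. n7.env = 12  [terminal]
14. n8.pre = true  [terminal]
15. n5.hot = 24  [S.env + 28]
16. n2.pre = false  [S₁.hot > 24]
17. n9.idx = -3  [S₀.env - 5]
18. n9.env = -4  [(if B.pre then d.fin else S₀.env) - 6]
19. n10.fin = 30  [terminal]
20. n11.wid = true  [true]
21. n11.tag = false  [d₀.fin > 30]
22. n12.pre = false  [terminal]
23. n13.key = false  [terminal]
24. n14.pre = false  [terminal]
25. n11.pre = true  [B.wid == true]
26. n15.fin = -5  [terminal]
27. n9.hot = 20  [20]
28. n0.hot = 7  [S₁.hot - 13]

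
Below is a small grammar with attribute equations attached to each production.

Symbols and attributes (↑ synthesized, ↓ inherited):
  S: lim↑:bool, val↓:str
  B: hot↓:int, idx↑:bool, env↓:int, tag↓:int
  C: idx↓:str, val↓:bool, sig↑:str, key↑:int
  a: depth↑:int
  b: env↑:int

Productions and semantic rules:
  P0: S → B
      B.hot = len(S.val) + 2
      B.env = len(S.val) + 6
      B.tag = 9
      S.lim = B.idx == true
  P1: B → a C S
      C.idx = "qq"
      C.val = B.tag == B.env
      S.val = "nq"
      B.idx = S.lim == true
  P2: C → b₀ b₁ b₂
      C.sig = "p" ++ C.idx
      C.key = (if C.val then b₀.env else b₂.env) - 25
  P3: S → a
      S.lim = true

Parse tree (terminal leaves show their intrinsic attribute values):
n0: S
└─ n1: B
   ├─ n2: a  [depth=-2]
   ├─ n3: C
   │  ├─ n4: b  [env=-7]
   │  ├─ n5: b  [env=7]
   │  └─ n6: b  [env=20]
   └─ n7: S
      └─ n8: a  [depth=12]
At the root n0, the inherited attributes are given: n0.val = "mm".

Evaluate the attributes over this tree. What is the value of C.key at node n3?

-5

1. n0.val = "mm"  [given at root]
2. n1.hot = 4  [len(S.val) + 2]
3. n1.env = 8  [len(S.val) + 6]
4. n1.tag = 9  [9]
5. n2.depth = -2  [terminal]
6. n3.idx = "qq"  ["qq"]
7. n3.val = false  [B.tag == B.env]
8. n4.env = -7  [terminal]
9. n5.env = 7  [terminal]
10. n6.env = 20  [terminal]
11. n3.sig = "pqq"  ["p" ++ C.idx]
12. n3.key = -5  [(if C.val then b₀.env else b₂.env) - 25]
13. n7.val = "nq"  ["nq"]
14. n8.depth = 12  [terminal]
15. n7.lim = true  [true]
16. n1.idx = true  [S.lim == true]
17. n0.lim = true  [B.idx == true]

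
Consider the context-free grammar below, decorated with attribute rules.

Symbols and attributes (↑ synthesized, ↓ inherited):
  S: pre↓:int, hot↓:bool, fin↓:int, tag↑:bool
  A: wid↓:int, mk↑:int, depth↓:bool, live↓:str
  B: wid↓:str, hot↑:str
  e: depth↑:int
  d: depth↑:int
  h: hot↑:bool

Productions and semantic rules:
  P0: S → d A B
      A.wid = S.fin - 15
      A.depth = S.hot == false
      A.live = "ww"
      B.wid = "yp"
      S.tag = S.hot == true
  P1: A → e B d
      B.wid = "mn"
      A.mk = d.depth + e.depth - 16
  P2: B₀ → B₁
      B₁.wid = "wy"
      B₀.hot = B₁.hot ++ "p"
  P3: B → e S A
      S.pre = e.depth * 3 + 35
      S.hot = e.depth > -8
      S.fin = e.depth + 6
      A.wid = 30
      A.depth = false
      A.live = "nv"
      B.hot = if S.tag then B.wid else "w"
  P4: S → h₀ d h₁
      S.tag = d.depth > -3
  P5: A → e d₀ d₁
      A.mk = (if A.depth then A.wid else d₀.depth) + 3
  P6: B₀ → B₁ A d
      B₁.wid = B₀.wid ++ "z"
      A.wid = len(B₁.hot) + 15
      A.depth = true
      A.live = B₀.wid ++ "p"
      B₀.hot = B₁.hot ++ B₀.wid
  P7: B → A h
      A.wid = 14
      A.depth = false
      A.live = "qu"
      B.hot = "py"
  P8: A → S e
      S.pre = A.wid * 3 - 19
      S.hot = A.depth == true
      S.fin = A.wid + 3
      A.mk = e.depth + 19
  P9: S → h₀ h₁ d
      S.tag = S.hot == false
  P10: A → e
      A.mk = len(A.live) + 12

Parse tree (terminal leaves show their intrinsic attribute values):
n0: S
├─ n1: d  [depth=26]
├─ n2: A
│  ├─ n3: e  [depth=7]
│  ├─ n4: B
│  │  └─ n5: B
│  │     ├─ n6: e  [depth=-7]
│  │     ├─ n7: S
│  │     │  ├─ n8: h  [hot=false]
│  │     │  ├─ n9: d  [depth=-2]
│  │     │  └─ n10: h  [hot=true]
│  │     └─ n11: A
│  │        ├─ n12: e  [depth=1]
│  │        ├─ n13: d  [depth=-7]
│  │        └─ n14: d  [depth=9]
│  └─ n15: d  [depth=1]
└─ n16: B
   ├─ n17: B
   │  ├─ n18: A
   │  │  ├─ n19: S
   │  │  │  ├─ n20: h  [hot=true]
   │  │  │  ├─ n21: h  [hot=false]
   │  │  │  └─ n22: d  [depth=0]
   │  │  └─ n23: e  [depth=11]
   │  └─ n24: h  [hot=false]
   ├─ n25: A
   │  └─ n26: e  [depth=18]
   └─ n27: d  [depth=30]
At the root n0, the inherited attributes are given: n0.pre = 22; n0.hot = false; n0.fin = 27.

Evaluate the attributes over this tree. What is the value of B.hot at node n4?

"wyp"

1. n0.pre = 22  [given at root]
2. n0.hot = false  [given at root]
3. n0.fin = 27  [given at root]
4. n1.depth = 26  [terminal]
5. n2.wid = 12  [S.fin - 15]
6. n2.depth = true  [S.hot == false]
7. n2.live = "ww"  ["ww"]
8. n3.depth = 7  [terminal]
9. n4.wid = "mn"  ["mn"]
10. n5.wid = "wy"  ["wy"]
11. n6.depth = -7  [terminal]
12. n7.pre = 14  [e.depth * 3 + 35]
13. n7.hot = true  [e.depth > -8]
14. n7.fin = -1  [e.depth + 6]
15. n8.hot = false  [terminal]
16. n9.depth = -2  [terminal]
17. n10.hot = true  [terminal]
18. n7.tag = true  [d.depth > -3]
19. n11.wid = 30  [30]
20. n11.depth = false  [false]
21. n11.live = "nv"  ["nv"]
22. n12.depth = 1  [terminal]
23. n13.depth = -7  [terminal]
24. n14.depth = 9  [terminal]
25. n11.mk = -4  [(if A.depth then A.wid else d₀.depth) + 3]
26. n5.hot = "wy"  [if S.tag then B.wid else "w"]
27. n4.hot = "wyp"  [B₁.hot ++ "p"]
28. n15.depth = 1  [terminal]
29. n2.mk = -8  [d.depth + e.depth - 16]
30. n16.wid = "yp"  ["yp"]
31. n17.wid = "ypz"  [B₀.wid ++ "z"]
32. n18.wid = 14  [14]
33. n18.depth = false  [false]
34. n18.live = "qu"  ["qu"]
35. n19.pre = 23  [A.wid * 3 - 19]
36. n19.hot = false  [A.depth == true]
37. n19.fin = 17  [A.wid + 3]
38. n20.hot = true  [terminal]
39. n21.hot = false  [terminal]
40. n22.depth = 0  [terminal]
41. n19.tag = true  [S.hot == false]
42. n23.depth = 11  [terminal]
43. n18.mk = 30  [e.depth + 19]
44. n24.hot = false  [terminal]
45. n17.hot = "py"  ["py"]
46. n25.wid = 17  [len(B₁.hot) + 15]
47. n25.depth = true  [true]
48. n25.live = "ypp"  [B₀.wid ++ "p"]
49. n26.depth = 18  [terminal]
50. n25.mk = 15  [len(A.live) + 12]
51. n27.depth = 30  [terminal]
52. n16.hot = "pyyp"  [B₁.hot ++ B₀.wid]
53. n0.tag = false  [S.hot == true]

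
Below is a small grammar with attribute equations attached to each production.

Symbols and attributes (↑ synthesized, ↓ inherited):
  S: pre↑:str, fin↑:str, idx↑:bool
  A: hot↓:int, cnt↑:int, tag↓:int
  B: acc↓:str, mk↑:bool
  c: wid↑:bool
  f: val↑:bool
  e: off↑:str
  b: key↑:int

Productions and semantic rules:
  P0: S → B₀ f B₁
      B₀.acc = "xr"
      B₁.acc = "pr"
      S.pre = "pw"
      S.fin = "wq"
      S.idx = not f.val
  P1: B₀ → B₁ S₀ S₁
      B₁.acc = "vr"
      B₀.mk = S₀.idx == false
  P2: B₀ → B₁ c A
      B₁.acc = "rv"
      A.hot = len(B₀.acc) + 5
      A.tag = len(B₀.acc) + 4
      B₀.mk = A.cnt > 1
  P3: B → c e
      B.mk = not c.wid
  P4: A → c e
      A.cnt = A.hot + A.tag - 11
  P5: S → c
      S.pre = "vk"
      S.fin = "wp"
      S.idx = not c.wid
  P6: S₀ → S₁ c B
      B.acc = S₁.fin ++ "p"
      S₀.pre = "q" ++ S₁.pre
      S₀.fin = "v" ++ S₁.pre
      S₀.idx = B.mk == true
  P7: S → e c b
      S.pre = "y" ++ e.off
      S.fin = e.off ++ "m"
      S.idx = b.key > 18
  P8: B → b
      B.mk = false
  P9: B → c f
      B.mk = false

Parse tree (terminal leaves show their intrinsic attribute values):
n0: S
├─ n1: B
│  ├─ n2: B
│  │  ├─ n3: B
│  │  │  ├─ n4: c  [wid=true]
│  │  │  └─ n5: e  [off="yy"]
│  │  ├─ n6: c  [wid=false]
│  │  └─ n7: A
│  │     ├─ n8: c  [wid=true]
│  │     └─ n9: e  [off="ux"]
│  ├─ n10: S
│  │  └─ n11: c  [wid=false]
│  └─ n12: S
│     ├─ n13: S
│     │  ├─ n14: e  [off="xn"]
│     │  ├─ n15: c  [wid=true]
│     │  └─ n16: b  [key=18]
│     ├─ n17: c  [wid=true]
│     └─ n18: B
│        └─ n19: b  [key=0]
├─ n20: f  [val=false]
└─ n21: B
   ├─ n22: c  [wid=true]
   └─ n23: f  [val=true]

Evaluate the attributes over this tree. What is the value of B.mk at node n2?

true

1. n1.acc = "xr"  ["xr"]
2. n2.acc = "vr"  ["vr"]
3. n3.acc = "rv"  ["rv"]
4. n4.wid = true  [terminal]
5. n5.off = "yy"  [terminal]
6. n3.mk = false  [not c.wid]
7. n6.wid = false  [terminal]
8. n7.hot = 7  [len(B₀.acc) + 5]
9. n7.tag = 6  [len(B₀.acc) + 4]
10. n8.wid = true  [terminal]
11. n9.off = "ux"  [terminal]
12. n7.cnt = 2  [A.hot + A.tag - 11]
13. n2.mk = true  [A.cnt > 1]
14. n11.wid = false  [terminal]
15. n10.pre = "vk"  ["vk"]
16. n10.fin = "wp"  ["wp"]
17. n10.idx = true  [not c.wid]
18. n14.off = "xn"  [terminal]
19. n15.wid = true  [terminal]
20. n16.key = 18  [terminal]
21. n13.pre = "yxn"  ["y" ++ e.off]
22. n13.fin = "xnm"  [e.off ++ "m"]
23. n13.idx = false  [b.key > 18]
24. n17.wid = true  [terminal]
25. n18.acc = "xnmp"  [S₁.fin ++ "p"]
26. n19.key = 0  [terminal]
27. n18.mk = false  [false]
28. n12.pre = "qyxn"  ["q" ++ S₁.pre]
29. n12.fin = "vyxn"  ["v" ++ S₁.pre]
30. n12.idx = false  [B.mk == true]
31. n1.mk = false  [S₀.idx == false]
32. n20.val = false  [terminal]
33. n21.acc = "pr"  ["pr"]
34. n22.wid = true  [terminal]
35. n23.val = true  [terminal]
36. n21.mk = false  [false]
37. n0.pre = "pw"  ["pw"]
38. n0.fin = "wq"  ["wq"]
39. n0.idx = true  [not f.val]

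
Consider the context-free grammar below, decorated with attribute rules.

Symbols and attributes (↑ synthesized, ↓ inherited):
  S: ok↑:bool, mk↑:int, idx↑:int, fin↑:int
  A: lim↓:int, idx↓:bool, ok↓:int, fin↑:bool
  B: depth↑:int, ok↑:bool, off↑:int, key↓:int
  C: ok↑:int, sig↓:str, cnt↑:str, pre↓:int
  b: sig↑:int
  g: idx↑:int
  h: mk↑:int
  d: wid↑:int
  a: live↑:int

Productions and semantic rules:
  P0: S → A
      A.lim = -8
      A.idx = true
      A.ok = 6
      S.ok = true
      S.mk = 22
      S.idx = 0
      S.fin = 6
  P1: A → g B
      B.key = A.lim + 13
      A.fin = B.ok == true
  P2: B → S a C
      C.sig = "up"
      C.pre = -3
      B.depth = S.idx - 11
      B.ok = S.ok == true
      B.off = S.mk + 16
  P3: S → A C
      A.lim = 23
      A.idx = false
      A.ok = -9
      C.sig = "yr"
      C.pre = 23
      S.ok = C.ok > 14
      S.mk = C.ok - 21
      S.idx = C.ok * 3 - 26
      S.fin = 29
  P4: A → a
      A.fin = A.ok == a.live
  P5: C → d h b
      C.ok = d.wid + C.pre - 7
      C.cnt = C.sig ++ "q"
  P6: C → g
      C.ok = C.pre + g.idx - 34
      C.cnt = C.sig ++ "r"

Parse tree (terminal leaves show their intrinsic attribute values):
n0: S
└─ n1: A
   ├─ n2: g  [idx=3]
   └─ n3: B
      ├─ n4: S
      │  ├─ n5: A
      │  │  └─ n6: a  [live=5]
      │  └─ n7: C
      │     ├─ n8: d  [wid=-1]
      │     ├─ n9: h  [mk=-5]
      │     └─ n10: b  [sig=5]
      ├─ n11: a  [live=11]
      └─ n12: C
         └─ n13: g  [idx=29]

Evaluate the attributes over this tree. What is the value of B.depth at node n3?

1. n1.lim = -8  [-8]
2. n1.idx = true  [true]
3. n1.ok = 6  [6]
4. n2.idx = 3  [terminal]
5. n3.key = 5  [A.lim + 13]
6. n5.lim = 23  [23]
7. n5.idx = false  [false]
8. n5.ok = -9  [-9]
9. n6.live = 5  [terminal]
10. n5.fin = false  [A.ok == a.live]
11. n7.sig = "yr"  ["yr"]
12. n7.pre = 23  [23]
13. n8.wid = -1  [terminal]
14. n9.mk = -5  [terminal]
15. n10.sig = 5  [terminal]
16. n7.ok = 15  [d.wid + C.pre - 7]
17. n7.cnt = "yrq"  [C.sig ++ "q"]
18. n4.ok = true  [C.ok > 14]
19. n4.mk = -6  [C.ok - 21]
20. n4.idx = 19  [C.ok * 3 - 26]
21. n4.fin = 29  [29]
22. n11.live = 11  [terminal]
23. n12.sig = "up"  ["up"]
24. n12.pre = -3  [-3]
25. n13.idx = 29  [terminal]
26. n12.ok = -8  [C.pre + g.idx - 34]
27. n12.cnt = "upr"  [C.sig ++ "r"]
28. n3.depth = 8  [S.idx - 11]
29. n3.ok = true  [S.ok == true]
30. n3.off = 10  [S.mk + 16]
31. n1.fin = true  [B.ok == true]
32. n0.ok = true  [true]
33. n0.mk = 22  [22]
34. n0.idx = 0  [0]
35. n0.fin = 6  [6]

8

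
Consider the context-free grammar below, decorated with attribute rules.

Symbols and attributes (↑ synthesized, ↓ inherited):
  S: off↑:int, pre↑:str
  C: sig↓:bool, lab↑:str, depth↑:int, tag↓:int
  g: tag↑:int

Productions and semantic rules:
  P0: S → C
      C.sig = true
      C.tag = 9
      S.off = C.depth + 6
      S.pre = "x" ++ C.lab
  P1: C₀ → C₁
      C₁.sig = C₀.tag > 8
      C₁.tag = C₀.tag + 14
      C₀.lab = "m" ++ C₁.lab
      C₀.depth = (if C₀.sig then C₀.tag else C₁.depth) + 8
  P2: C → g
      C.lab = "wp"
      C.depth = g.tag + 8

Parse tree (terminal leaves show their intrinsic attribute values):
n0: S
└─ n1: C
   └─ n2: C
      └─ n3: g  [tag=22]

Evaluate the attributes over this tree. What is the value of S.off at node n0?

1. n1.sig = true  [true]
2. n1.tag = 9  [9]
3. n2.sig = true  [C₀.tag > 8]
4. n2.tag = 23  [C₀.tag + 14]
5. n3.tag = 22  [terminal]
6. n2.lab = "wp"  ["wp"]
7. n2.depth = 30  [g.tag + 8]
8. n1.lab = "mwp"  ["m" ++ C₁.lab]
9. n1.depth = 17  [(if C₀.sig then C₀.tag else C₁.depth) + 8]
10. n0.off = 23  [C.depth + 6]
11. n0.pre = "xmwp"  ["x" ++ C.lab]

23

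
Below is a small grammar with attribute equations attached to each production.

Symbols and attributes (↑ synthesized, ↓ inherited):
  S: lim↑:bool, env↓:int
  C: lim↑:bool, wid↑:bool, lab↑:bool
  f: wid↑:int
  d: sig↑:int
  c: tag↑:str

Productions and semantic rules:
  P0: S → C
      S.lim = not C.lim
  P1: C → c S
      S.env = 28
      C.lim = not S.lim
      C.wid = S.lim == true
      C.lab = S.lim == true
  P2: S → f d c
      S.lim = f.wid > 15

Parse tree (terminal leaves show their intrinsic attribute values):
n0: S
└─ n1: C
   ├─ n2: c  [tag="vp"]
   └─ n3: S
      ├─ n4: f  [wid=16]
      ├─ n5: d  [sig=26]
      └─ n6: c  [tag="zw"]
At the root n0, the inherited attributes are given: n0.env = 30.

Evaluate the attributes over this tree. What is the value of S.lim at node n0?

1. n0.env = 30  [given at root]
2. n2.tag = "vp"  [terminal]
3. n3.env = 28  [28]
4. n4.wid = 16  [terminal]
5. n5.sig = 26  [terminal]
6. n6.tag = "zw"  [terminal]
7. n3.lim = true  [f.wid > 15]
8. n1.lim = false  [not S.lim]
9. n1.wid = true  [S.lim == true]
10. n1.lab = true  [S.lim == true]
11. n0.lim = true  [not C.lim]

true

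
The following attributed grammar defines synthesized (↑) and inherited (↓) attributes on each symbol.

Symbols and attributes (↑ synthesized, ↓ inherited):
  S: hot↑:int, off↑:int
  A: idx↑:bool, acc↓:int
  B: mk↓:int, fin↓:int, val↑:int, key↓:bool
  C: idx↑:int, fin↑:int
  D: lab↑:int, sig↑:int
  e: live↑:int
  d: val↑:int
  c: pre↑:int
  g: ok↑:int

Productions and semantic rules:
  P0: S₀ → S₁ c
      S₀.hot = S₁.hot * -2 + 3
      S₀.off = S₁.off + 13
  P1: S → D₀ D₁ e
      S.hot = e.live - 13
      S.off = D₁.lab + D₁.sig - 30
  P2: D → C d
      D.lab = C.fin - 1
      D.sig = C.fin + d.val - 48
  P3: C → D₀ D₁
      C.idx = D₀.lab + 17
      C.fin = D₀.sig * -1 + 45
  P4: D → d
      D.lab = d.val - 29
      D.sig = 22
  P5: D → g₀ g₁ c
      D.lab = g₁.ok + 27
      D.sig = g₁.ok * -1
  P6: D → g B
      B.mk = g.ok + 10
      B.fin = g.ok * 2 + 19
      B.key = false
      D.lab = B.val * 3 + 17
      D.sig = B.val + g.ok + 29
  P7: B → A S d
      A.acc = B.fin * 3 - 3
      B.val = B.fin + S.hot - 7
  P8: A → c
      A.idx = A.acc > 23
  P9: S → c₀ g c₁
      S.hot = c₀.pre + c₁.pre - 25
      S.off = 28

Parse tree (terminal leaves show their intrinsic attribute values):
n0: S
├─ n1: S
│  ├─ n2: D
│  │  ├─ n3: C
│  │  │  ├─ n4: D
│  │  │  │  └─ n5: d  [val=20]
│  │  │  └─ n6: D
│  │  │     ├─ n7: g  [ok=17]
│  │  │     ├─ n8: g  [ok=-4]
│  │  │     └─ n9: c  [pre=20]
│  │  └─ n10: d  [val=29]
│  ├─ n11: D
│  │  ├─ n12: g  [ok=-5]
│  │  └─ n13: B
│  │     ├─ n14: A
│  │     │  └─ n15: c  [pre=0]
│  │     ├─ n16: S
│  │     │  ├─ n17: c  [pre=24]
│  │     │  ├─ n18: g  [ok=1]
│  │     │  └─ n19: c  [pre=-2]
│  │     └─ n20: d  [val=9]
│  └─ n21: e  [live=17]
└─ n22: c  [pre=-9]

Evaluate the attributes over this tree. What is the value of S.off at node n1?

7

1. n5.val = 20  [terminal]
2. n4.lab = -9  [d.val - 29]
3. n4.sig = 22  [22]
4. n7.ok = 17  [terminal]
5. n8.ok = -4  [terminal]
6. n9.pre = 20  [terminal]
7. n6.lab = 23  [g₁.ok + 27]
8. n6.sig = 4  [g₁.ok * -1]
9. n3.idx = 8  [D₀.lab + 17]
10. n3.fin = 23  [D₀.sig * -1 + 45]
11. n10.val = 29  [terminal]
12. n2.lab = 22  [C.fin - 1]
13. n2.sig = 4  [C.fin + d.val - 48]
14. n12.ok = -5  [terminal]
15. n13.mk = 5  [g.ok + 10]
16. n13.fin = 9  [g.ok * 2 + 19]
17. n13.key = false  [false]
18. n14.acc = 24  [B.fin * 3 - 3]
19. n15.pre = 0  [terminal]
20. n14.idx = true  [A.acc > 23]
21. n17.pre = 24  [terminal]
22. n18.ok = 1  [terminal]
23. n19.pre = -2  [terminal]
24. n16.hot = -3  [c₀.pre + c₁.pre - 25]
25. n16.off = 28  [28]
26. n20.val = 9  [terminal]
27. n13.val = -1  [B.fin + S.hot - 7]
28. n11.lab = 14  [B.val * 3 + 17]
29. n11.sig = 23  [B.val + g.ok + 29]
30. n21.live = 17  [terminal]
31. n1.hot = 4  [e.live - 13]
32. n1.off = 7  [D₁.lab + D₁.sig - 30]
33. n22.pre = -9  [terminal]
34. n0.hot = -5  [S₁.hot * -2 + 3]
35. n0.off = 20  [S₁.off + 13]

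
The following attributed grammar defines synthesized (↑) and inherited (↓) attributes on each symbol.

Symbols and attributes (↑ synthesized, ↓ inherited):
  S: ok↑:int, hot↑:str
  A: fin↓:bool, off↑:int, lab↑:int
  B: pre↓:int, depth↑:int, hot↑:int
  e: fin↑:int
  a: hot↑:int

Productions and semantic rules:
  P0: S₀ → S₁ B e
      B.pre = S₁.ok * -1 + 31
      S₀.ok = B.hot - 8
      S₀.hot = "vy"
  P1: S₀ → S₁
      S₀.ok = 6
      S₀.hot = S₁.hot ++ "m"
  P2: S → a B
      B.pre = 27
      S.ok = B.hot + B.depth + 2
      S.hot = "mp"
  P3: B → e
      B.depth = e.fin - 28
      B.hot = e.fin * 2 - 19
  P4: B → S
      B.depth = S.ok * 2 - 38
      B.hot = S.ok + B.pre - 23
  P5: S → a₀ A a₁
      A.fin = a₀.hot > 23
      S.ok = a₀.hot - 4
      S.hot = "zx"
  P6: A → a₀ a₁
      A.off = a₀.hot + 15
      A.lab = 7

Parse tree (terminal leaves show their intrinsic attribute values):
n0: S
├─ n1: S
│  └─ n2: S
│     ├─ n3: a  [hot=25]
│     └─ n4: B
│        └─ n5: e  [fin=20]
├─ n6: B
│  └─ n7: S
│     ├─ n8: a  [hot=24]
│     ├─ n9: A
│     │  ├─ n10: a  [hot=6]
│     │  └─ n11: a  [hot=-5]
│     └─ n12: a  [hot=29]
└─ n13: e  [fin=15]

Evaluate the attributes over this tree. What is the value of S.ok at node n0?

1. n3.hot = 25  [terminal]
2. n4.pre = 27  [27]
3. n5.fin = 20  [terminal]
4. n4.depth = -8  [e.fin - 28]
5. n4.hot = 21  [e.fin * 2 - 19]
6. n2.ok = 15  [B.hot + B.depth + 2]
7. n2.hot = "mp"  ["mp"]
8. n1.ok = 6  [6]
9. n1.hot = "mpm"  [S₁.hot ++ "m"]
10. n6.pre = 25  [S₁.ok * -1 + 31]
11. n8.hot = 24  [terminal]
12. n9.fin = true  [a₀.hot > 23]
13. n10.hot = 6  [terminal]
14. n11.hot = -5  [terminal]
15. n9.off = 21  [a₀.hot + 15]
16. n9.lab = 7  [7]
17. n12.hot = 29  [terminal]
18. n7.ok = 20  [a₀.hot - 4]
19. n7.hot = "zx"  ["zx"]
20. n6.depth = 2  [S.ok * 2 - 38]
21. n6.hot = 22  [S.ok + B.pre - 23]
22. n13.fin = 15  [terminal]
23. n0.ok = 14  [B.hot - 8]
24. n0.hot = "vy"  ["vy"]

14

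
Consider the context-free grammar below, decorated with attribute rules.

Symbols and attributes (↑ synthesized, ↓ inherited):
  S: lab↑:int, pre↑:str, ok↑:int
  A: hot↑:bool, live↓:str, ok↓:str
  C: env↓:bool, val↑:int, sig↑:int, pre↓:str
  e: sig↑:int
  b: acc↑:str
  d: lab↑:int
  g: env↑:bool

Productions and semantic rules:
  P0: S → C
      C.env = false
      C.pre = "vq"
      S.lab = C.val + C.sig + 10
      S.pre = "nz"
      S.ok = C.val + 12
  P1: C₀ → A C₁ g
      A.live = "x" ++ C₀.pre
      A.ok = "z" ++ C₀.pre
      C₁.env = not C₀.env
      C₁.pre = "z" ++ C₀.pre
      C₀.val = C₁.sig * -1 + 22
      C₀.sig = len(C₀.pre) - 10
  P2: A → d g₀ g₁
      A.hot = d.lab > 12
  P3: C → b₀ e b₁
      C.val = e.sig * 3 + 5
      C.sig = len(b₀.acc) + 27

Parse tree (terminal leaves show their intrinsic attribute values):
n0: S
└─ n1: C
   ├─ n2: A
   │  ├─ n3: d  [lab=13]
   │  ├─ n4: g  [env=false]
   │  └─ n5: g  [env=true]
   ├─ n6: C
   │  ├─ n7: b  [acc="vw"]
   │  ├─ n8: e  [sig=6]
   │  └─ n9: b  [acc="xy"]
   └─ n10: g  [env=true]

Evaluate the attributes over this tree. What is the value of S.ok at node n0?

5

1. n1.env = false  [false]
2. n1.pre = "vq"  ["vq"]
3. n2.live = "xvq"  ["x" ++ C₀.pre]
4. n2.ok = "zvq"  ["z" ++ C₀.pre]
5. n3.lab = 13  [terminal]
6. n4.env = false  [terminal]
7. n5.env = true  [terminal]
8. n2.hot = true  [d.lab > 12]
9. n6.env = true  [not C₀.env]
10. n6.pre = "zvq"  ["z" ++ C₀.pre]
11. n7.acc = "vw"  [terminal]
12. n8.sig = 6  [terminal]
13. n9.acc = "xy"  [terminal]
14. n6.val = 23  [e.sig * 3 + 5]
15. n6.sig = 29  [len(b₀.acc) + 27]
16. n10.env = true  [terminal]
17. n1.val = -7  [C₁.sig * -1 + 22]
18. n1.sig = -8  [len(C₀.pre) - 10]
19. n0.lab = -5  [C.val + C.sig + 10]
20. n0.pre = "nz"  ["nz"]
21. n0.ok = 5  [C.val + 12]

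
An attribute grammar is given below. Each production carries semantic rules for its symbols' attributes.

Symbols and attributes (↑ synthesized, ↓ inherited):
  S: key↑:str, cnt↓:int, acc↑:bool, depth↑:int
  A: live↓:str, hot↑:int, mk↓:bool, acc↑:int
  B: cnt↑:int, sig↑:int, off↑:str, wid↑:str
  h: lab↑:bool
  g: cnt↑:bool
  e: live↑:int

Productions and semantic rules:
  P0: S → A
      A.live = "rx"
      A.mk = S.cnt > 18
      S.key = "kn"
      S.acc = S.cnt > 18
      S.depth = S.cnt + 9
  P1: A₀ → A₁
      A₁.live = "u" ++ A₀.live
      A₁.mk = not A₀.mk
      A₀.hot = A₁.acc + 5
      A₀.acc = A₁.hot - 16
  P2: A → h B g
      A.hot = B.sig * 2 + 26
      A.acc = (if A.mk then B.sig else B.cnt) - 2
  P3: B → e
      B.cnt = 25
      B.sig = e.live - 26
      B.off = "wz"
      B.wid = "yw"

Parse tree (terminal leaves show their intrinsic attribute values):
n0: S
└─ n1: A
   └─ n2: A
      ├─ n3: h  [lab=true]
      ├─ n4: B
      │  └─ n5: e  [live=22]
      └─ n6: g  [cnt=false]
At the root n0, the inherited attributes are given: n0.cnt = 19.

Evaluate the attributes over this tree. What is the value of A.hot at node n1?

28

1. n0.cnt = 19  [given at root]
2. n1.live = "rx"  ["rx"]
3. n1.mk = true  [S.cnt > 18]
4. n2.live = "urx"  ["u" ++ A₀.live]
5. n2.mk = false  [not A₀.mk]
6. n3.lab = true  [terminal]
7. n5.live = 22  [terminal]
8. n4.cnt = 25  [25]
9. n4.sig = -4  [e.live - 26]
10. n4.off = "wz"  ["wz"]
11. n4.wid = "yw"  ["yw"]
12. n6.cnt = false  [terminal]
13. n2.hot = 18  [B.sig * 2 + 26]
14. n2.acc = 23  [(if A.mk then B.sig else B.cnt) - 2]
15. n1.hot = 28  [A₁.acc + 5]
16. n1.acc = 2  [A₁.hot - 16]
17. n0.key = "kn"  ["kn"]
18. n0.acc = true  [S.cnt > 18]
19. n0.depth = 28  [S.cnt + 9]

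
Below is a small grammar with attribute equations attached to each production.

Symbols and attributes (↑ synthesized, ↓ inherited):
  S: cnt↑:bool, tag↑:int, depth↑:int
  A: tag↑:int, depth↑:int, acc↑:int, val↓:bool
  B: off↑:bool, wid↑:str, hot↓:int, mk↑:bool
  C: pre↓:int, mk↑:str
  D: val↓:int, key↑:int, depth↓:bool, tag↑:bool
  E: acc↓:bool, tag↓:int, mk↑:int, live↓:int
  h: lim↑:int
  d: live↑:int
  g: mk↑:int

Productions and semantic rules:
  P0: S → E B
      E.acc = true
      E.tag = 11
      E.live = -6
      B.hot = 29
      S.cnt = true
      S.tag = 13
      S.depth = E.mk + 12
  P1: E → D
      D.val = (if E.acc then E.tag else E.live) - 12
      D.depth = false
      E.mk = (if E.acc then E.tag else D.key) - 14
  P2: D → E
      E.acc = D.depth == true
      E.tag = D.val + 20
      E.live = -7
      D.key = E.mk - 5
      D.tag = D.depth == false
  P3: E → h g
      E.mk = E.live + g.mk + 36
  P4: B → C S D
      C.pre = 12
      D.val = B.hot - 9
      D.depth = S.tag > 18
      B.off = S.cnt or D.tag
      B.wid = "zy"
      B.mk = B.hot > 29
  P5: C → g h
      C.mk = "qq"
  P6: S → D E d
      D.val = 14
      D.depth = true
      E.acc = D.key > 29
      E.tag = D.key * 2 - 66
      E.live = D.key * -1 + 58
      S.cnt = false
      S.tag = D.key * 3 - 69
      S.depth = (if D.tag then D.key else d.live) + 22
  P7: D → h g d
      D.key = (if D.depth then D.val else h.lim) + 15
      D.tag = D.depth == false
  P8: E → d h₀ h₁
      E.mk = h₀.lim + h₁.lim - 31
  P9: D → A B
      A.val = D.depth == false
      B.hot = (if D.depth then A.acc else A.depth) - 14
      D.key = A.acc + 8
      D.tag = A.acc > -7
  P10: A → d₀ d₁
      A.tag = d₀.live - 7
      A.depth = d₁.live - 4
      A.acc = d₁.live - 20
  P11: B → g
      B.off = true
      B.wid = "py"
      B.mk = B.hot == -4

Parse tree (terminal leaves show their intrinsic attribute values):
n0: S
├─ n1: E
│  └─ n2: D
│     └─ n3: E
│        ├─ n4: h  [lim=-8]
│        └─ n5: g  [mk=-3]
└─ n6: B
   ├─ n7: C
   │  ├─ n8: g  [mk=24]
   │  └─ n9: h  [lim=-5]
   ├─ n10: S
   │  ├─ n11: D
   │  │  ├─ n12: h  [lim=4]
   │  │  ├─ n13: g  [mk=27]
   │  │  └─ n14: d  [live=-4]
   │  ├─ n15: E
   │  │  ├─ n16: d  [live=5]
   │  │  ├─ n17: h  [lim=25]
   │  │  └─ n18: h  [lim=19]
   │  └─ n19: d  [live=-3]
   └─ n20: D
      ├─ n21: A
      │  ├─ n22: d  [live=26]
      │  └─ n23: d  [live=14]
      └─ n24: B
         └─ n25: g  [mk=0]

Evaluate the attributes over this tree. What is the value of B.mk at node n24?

1. n1.acc = true  [true]
2. n1.tag = 11  [11]
3. n1.live = -6  [-6]
4. n2.val = -1  [(if E.acc then E.tag else E.live) - 12]
5. n2.depth = false  [false]
6. n3.acc = false  [D.depth == true]
7. n3.tag = 19  [D.val + 20]
8. n3.live = -7  [-7]
9. n4.lim = -8  [terminal]
10. n5.mk = -3  [terminal]
11. n3.mk = 26  [E.live + g.mk + 36]
12. n2.key = 21  [E.mk - 5]
13. n2.tag = true  [D.depth == false]
14. n1.mk = -3  [(if E.acc then E.tag else D.key) - 14]
15. n6.hot = 29  [29]
16. n7.pre = 12  [12]
17. n8.mk = 24  [terminal]
18. n9.lim = -5  [terminal]
19. n7.mk = "qq"  ["qq"]
20. n11.val = 14  [14]
21. n11.depth = true  [true]
22. n12.lim = 4  [terminal]
23. n13.mk = 27  [terminal]
24. n14.live = -4  [terminal]
25. n11.key = 29  [(if D.depth then D.val else h.lim) + 15]
26. n11.tag = false  [D.depth == false]
27. n15.acc = false  [D.key > 29]
28. n15.tag = -8  [D.key * 2 - 66]
29. n15.live = 29  [D.key * -1 + 58]
30. n16.live = 5  [terminal]
31. n17.lim = 25  [terminal]
32. n18.lim = 19  [terminal]
33. n15.mk = 13  [h₀.lim + h₁.lim - 31]
34. n19.live = -3  [terminal]
35. n10.cnt = false  [false]
36. n10.tag = 18  [D.key * 3 - 69]
37. n10.depth = 19  [(if D.tag then D.key else d.live) + 22]
38. n20.val = 20  [B.hot - 9]
39. n20.depth = false  [S.tag > 18]
40. n21.val = true  [D.depth == false]
41. n22.live = 26  [terminal]
42. n23.live = 14  [terminal]
43. n21.tag = 19  [d₀.live - 7]
44. n21.depth = 10  [d₁.live - 4]
45. n21.acc = -6  [d₁.live - 20]
46. n24.hot = -4  [(if D.depth then A.acc else A.depth) - 14]
47. n25.mk = 0  [terminal]
48. n24.off = true  [true]
49. n24.wid = "py"  ["py"]
50. n24.mk = true  [B.hot == -4]
51. n20.key = 2  [A.acc + 8]
52. n20.tag = true  [A.acc > -7]
53. n6.off = true  [S.cnt or D.tag]
54. n6.wid = "zy"  ["zy"]
55. n6.mk = false  [B.hot > 29]
56. n0.cnt = true  [true]
57. n0.tag = 13  [13]
58. n0.depth = 9  [E.mk + 12]

true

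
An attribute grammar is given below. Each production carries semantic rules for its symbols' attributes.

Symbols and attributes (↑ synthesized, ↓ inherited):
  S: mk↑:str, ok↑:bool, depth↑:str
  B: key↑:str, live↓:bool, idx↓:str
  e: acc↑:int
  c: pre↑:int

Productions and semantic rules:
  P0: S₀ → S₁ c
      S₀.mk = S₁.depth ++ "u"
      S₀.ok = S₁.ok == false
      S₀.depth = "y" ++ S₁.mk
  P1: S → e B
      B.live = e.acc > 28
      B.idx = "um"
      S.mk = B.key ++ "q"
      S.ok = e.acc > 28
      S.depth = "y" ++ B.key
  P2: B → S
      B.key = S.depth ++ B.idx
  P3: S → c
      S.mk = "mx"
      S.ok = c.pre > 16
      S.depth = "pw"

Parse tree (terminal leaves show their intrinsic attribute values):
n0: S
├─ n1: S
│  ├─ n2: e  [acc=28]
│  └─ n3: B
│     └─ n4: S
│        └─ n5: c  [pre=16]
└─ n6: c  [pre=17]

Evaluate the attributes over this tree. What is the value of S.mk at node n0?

1. n2.acc = 28  [terminal]
2. n3.live = false  [e.acc > 28]
3. n3.idx = "um"  ["um"]
4. n5.pre = 16  [terminal]
5. n4.mk = "mx"  ["mx"]
6. n4.ok = false  [c.pre > 16]
7. n4.depth = "pw"  ["pw"]
8. n3.key = "pwum"  [S.depth ++ B.idx]
9. n1.mk = "pwumq"  [B.key ++ "q"]
10. n1.ok = false  [e.acc > 28]
11. n1.depth = "ypwum"  ["y" ++ B.key]
12. n6.pre = 17  [terminal]
13. n0.mk = "ypwumu"  [S₁.depth ++ "u"]
14. n0.ok = true  [S₁.ok == false]
15. n0.depth = "ypwumq"  ["y" ++ S₁.mk]

"ypwumu"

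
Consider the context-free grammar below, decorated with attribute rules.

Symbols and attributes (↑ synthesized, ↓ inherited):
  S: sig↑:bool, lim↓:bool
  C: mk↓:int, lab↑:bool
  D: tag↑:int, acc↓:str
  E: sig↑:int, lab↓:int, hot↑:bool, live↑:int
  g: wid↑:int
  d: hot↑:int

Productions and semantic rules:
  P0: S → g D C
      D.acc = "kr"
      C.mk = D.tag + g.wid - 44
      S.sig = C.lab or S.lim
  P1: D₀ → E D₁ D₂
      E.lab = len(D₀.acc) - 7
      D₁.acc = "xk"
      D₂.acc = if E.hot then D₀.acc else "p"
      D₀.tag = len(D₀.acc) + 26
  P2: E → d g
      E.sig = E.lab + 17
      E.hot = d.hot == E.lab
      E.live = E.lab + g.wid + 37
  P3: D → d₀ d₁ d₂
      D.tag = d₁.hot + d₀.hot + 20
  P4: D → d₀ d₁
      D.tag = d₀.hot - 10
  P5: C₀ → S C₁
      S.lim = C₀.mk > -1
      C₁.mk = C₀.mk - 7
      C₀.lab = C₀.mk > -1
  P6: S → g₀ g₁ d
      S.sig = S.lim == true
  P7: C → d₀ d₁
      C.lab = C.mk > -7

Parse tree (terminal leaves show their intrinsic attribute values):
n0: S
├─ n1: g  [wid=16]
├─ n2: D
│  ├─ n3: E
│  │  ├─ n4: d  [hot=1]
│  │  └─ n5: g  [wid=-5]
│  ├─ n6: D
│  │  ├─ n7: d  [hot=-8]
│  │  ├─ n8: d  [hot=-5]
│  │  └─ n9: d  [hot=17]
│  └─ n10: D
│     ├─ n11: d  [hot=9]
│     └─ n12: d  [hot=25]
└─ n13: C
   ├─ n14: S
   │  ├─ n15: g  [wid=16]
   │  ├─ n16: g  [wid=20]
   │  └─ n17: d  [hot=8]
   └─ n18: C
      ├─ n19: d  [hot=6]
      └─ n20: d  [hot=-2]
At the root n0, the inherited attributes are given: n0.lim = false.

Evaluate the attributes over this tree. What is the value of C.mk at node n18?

-7

1. n0.lim = false  [given at root]
2. n1.wid = 16  [terminal]
3. n2.acc = "kr"  ["kr"]
4. n3.lab = -5  [len(D₀.acc) - 7]
5. n4.hot = 1  [terminal]
6. n5.wid = -5  [terminal]
7. n3.sig = 12  [E.lab + 17]
8. n3.hot = false  [d.hot == E.lab]
9. n3.live = 27  [E.lab + g.wid + 37]
10. n6.acc = "xk"  ["xk"]
11. n7.hot = -8  [terminal]
12. n8.hot = -5  [terminal]
13. n9.hot = 17  [terminal]
14. n6.tag = 7  [d₁.hot + d₀.hot + 20]
15. n10.acc = "p"  [if E.hot then D₀.acc else "p"]
16. n11.hot = 9  [terminal]
17. n12.hot = 25  [terminal]
18. n10.tag = -1  [d₀.hot - 10]
19. n2.tag = 28  [len(D₀.acc) + 26]
20. n13.mk = 0  [D.tag + g.wid - 44]
21. n14.lim = true  [C₀.mk > -1]
22. n15.wid = 16  [terminal]
23. n16.wid = 20  [terminal]
24. n17.hot = 8  [terminal]
25. n14.sig = true  [S.lim == true]
26. n18.mk = -7  [C₀.mk - 7]
27. n19.hot = 6  [terminal]
28. n20.hot = -2  [terminal]
29. n18.lab = false  [C.mk > -7]
30. n13.lab = true  [C₀.mk > -1]
31. n0.sig = true  [C.lab or S.lim]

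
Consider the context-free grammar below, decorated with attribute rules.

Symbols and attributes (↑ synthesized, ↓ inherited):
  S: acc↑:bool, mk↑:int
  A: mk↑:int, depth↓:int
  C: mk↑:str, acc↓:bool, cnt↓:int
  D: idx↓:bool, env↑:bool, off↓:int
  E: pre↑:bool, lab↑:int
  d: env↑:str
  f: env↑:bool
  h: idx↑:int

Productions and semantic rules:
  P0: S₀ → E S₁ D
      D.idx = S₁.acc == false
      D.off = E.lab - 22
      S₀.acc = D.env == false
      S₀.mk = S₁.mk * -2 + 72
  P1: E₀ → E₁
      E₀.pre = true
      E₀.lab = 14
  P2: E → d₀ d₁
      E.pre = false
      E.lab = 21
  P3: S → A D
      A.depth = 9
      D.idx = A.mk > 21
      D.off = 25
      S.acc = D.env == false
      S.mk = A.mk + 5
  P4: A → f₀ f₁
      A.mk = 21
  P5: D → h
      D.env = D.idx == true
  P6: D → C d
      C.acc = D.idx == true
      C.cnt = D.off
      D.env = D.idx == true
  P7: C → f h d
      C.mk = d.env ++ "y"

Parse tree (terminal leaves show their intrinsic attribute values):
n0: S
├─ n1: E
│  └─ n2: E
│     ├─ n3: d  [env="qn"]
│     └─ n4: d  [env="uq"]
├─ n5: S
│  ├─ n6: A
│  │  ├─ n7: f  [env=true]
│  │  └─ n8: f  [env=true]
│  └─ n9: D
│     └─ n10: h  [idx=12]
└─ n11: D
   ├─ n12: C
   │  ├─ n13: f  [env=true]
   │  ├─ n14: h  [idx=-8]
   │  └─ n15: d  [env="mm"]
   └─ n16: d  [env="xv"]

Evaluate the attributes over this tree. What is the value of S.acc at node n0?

true

1. n3.env = "qn"  [terminal]
2. n4.env = "uq"  [terminal]
3. n2.pre = false  [false]
4. n2.lab = 21  [21]
5. n1.pre = true  [true]
6. n1.lab = 14  [14]
7. n6.depth = 9  [9]
8. n7.env = true  [terminal]
9. n8.env = true  [terminal]
10. n6.mk = 21  [21]
11. n9.idx = false  [A.mk > 21]
12. n9.off = 25  [25]
13. n10.idx = 12  [terminal]
14. n9.env = false  [D.idx == true]
15. n5.acc = true  [D.env == false]
16. n5.mk = 26  [A.mk + 5]
17. n11.idx = false  [S₁.acc == false]
18. n11.off = -8  [E.lab - 22]
19. n12.acc = false  [D.idx == true]
20. n12.cnt = -8  [D.off]
21. n13.env = true  [terminal]
22. n14.idx = -8  [terminal]
23. n15.env = "mm"  [terminal]
24. n12.mk = "mmy"  [d.env ++ "y"]
25. n16.env = "xv"  [terminal]
26. n11.env = false  [D.idx == true]
27. n0.acc = true  [D.env == false]
28. n0.mk = 20  [S₁.mk * -2 + 72]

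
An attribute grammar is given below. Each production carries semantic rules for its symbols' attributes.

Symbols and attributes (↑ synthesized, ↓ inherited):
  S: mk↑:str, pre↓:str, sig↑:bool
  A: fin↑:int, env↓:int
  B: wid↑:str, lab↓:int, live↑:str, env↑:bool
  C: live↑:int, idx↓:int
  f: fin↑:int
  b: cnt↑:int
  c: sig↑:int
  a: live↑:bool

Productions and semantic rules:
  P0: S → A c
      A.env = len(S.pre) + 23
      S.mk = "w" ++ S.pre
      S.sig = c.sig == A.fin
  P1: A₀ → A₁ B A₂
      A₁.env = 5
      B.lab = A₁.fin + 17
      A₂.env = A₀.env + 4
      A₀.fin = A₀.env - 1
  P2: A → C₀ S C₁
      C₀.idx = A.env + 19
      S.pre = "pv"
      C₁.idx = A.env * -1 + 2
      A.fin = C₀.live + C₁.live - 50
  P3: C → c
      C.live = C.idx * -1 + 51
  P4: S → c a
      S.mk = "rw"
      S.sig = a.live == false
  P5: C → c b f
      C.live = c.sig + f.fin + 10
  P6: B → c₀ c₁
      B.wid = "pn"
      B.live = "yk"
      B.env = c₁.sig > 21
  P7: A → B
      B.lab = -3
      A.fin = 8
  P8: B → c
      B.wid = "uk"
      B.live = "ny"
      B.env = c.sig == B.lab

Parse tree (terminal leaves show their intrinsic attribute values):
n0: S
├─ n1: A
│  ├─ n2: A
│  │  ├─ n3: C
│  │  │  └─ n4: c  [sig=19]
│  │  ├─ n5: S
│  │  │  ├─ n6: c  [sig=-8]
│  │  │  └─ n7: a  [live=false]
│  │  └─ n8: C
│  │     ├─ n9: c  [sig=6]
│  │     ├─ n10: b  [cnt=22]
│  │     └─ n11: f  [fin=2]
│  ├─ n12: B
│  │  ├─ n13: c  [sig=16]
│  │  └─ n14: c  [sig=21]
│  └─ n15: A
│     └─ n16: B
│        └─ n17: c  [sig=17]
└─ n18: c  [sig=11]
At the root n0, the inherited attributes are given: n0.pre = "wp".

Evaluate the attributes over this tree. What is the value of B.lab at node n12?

12

1. n0.pre = "wp"  [given at root]
2. n1.env = 25  [len(S.pre) + 23]
3. n2.env = 5  [5]
4. n3.idx = 24  [A.env + 19]
5. n4.sig = 19  [terminal]
6. n3.live = 27  [C.idx * -1 + 51]
7. n5.pre = "pv"  ["pv"]
8. n6.sig = -8  [terminal]
9. n7.live = false  [terminal]
10. n5.mk = "rw"  ["rw"]
11. n5.sig = true  [a.live == false]
12. n8.idx = -3  [A.env * -1 + 2]
13. n9.sig = 6  [terminal]
14. n10.cnt = 22  [terminal]
15. n11.fin = 2  [terminal]
16. n8.live = 18  [c.sig + f.fin + 10]
17. n2.fin = -5  [C₀.live + C₁.live - 50]
18. n12.lab = 12  [A₁.fin + 17]
19. n13.sig = 16  [terminal]
20. n14.sig = 21  [terminal]
21. n12.wid = "pn"  ["pn"]
22. n12.live = "yk"  ["yk"]
23. n12.env = false  [c₁.sig > 21]
24. n15.env = 29  [A₀.env + 4]
25. n16.lab = -3  [-3]
26. n17.sig = 17  [terminal]
27. n16.wid = "uk"  ["uk"]
28. n16.live = "ny"  ["ny"]
29. n16.env = false  [c.sig == B.lab]
30. n15.fin = 8  [8]
31. n1.fin = 24  [A₀.env - 1]
32. n18.sig = 11  [terminal]
33. n0.mk = "wwp"  ["w" ++ S.pre]
34. n0.sig = false  [c.sig == A.fin]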